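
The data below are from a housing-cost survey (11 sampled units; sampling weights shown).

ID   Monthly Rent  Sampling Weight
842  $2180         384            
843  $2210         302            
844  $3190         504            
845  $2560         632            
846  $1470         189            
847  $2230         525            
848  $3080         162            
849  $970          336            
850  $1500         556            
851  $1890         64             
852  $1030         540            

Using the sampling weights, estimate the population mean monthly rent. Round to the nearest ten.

2030

Weighted sum = 2180×384 + 2210×302 + 3190×504 + 2560×632 + 1470×189 + 2230×525 + 3080×162 + 970×336 + 1500×556 + 1890×64 + 1030×540
  = 837120 + 667420 + 1607760 + 1617920 + 277830 + 1170750 + 498960 + 325920 + 834000 + 120960 + 556200 = 8514840
Sum of weights = 384 + 302 + 504 + 632 + 189 + 525 + 162 + 336 + 556 + 64 + 540 = 4194
Weighted mean = 8514840 / 4194 = 2030.2432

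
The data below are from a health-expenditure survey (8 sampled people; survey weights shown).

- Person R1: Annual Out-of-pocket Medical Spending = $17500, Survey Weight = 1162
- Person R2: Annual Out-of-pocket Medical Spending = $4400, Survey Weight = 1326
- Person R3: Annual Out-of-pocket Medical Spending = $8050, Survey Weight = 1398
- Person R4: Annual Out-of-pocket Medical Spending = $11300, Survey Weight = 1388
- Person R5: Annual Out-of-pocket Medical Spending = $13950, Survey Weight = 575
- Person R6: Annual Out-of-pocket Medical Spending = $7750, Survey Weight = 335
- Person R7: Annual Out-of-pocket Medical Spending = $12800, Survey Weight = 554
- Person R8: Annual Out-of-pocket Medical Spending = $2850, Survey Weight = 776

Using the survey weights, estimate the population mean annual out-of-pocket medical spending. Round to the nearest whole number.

Weighted sum = 17500×1162 + 4400×1326 + 8050×1398 + 11300×1388 + 13950×575 + 7750×335 + 12800×554 + 2850×776
  = 73028000
Sum of weights = 1162 + 1326 + 1398 + 1388 + 575 + 335 + 554 + 776 = 7514
Weighted mean = 73028000 / 7514 = 9718.9247

9719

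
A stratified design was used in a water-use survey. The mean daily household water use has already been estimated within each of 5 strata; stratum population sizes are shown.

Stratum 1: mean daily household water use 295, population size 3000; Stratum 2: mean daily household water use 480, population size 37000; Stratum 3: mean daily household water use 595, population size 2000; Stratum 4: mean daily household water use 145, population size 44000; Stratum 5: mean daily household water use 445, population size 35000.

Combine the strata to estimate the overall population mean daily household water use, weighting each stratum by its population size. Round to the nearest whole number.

345

Σ Nₕ·x̄ₕ = 295×3000 + 480×37000 + 595×2000 + 145×44000 + 445×35000
  = 41790000
Σ Nₕ = 121000
Overall mean = 41790000 / 121000 = 345.3719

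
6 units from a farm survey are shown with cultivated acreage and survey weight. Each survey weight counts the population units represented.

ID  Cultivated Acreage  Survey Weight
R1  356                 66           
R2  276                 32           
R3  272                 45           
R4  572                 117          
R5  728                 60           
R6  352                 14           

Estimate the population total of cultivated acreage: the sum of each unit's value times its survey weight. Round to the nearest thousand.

160000

Weighted total = 356×66 + 276×32 + 272×45 + 572×117 + 728×60 + 352×14
  = 160100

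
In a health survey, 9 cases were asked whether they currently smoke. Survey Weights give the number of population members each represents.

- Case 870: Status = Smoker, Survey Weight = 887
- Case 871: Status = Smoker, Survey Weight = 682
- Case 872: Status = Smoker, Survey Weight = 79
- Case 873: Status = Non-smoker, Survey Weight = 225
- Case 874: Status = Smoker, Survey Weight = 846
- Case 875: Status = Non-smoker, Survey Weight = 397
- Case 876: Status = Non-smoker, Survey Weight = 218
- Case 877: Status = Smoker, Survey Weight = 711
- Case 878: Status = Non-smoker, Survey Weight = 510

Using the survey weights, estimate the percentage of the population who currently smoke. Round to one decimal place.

Sum of weights for 'Smoker' = 887 + 682 + 79 + 846 + 711 = 3205
Total weight = 887 + 682 + 79 + 225 + 846 + 397 + 218 + 711 + 510 = 4555
Weighted proportion = 3205 / 4555 = 0.70362239 → 70.362239%

70.4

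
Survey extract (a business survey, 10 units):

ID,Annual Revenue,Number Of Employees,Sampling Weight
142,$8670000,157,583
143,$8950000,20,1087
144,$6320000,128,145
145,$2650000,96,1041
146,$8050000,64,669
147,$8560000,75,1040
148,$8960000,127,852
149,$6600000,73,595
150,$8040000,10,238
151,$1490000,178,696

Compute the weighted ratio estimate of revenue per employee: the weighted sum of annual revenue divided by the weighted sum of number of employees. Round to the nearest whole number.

74954

Σ wᵢ·y = 8670000×583 + 8950000×1087 + 6320000×145 + 2650000×1041 + 8050000×669 + 8560000×1040 + 8960000×852 + 6600000×595 + 8040000×238 + 1490000×696
  = 47257640000
Σ wᵢ·x = 630490
Ratio = 47257640000 / 630490 = 74953.83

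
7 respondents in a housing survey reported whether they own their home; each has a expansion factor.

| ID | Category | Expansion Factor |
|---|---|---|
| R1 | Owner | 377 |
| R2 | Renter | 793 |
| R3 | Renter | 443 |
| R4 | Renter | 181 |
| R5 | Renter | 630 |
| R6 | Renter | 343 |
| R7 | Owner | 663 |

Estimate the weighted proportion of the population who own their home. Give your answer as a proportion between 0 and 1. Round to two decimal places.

Sum of weights for 'Owner' = 377 + 663 = 1040
Total weight = 377 + 793 + 443 + 181 + 630 + 343 + 663 = 3430
Weighted proportion = 1040 / 3430 = 0.303207

0.30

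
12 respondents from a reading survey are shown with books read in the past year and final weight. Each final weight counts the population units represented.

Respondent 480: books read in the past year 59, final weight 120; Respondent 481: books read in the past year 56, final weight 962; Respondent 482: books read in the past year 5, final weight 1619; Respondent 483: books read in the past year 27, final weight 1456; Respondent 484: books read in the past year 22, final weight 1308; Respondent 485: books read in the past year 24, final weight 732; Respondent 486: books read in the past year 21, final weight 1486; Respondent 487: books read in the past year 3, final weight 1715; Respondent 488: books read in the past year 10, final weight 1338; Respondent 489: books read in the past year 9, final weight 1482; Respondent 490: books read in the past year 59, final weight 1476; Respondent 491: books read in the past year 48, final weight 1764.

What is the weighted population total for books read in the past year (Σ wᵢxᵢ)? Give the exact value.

389528

Weighted total = 59×120 + 56×962 + 5×1619 + 27×1456 + 22×1308 + 24×732 + 21×1486 + 3×1715 + 10×1338 + 9×1482 + 59×1476 + 48×1764
  = 7080 + 53872 + 8095 + 39312 + 28776 + 17568 + 31206 + 5145 + 13380 + 13338 + 87084 + 84672 = 389528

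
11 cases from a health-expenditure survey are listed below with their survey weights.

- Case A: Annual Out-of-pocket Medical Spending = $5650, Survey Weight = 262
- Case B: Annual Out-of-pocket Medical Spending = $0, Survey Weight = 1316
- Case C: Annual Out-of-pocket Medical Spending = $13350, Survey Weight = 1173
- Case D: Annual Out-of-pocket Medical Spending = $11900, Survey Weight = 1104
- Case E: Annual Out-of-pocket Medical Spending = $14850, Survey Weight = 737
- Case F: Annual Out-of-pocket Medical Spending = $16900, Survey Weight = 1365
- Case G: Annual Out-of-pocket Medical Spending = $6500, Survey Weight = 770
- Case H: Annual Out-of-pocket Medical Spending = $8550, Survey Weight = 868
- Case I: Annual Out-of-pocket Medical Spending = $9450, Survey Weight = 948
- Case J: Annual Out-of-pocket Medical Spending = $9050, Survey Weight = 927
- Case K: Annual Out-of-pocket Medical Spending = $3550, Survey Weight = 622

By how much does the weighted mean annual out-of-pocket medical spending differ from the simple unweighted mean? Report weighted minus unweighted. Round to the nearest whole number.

471

Unweighted sum = 5650 + 0 + 13350 + 11900 + 14850 + 16900 + 6500 + 8550 + 9450 + 9050 + 3550 = 99750
Unweighted mean = 99750 / 11 = 9068.1818
Weighted sum = 5650×262 + 0×1316 + 13350×1173 + 11900×1104 + 14850×737 + 16900×1365 + 6500×770 + 8550×868 + 9450×948 + 9050×927 + 3550×622
  = 1480300 + 0 + 15659550 + 13137600 + 10944450 + 23068500 + 5005000 + 7421400 + 8958600 + 8389350 + 2208100 = 96272850
Sum of weights = 262 + 1316 + 1173 + 1104 + 737 + 1365 + 770 + 868 + 948 + 927 + 622 = 10092
Weighted mean = 96272850 / 10092 = 9539.5214
Difference (weighted minus unweighted) = 471.33958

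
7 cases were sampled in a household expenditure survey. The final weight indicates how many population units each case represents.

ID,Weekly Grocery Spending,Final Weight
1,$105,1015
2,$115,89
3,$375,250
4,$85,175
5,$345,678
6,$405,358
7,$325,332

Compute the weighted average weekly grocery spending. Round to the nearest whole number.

246

Weighted sum = 105×1015 + 115×89 + 375×250 + 85×175 + 345×678 + 405×358 + 325×332
  = 106575 + 10235 + 93750 + 14875 + 233910 + 144990 + 107900 = 712235
Sum of weights = 1015 + 89 + 250 + 175 + 678 + 358 + 332 = 2897
Weighted mean = 712235 / 2897 = 245.85261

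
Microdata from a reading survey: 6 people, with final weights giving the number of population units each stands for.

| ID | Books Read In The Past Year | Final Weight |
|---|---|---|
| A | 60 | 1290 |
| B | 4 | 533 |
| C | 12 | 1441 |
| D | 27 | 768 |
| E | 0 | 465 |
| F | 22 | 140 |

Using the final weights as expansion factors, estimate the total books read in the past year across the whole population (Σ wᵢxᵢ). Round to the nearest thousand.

121000

Weighted total = 60×1290 + 4×533 + 12×1441 + 27×768 + 0×465 + 22×140
  = 77400 + 2132 + 17292 + 20736 + 0 + 3080 = 120640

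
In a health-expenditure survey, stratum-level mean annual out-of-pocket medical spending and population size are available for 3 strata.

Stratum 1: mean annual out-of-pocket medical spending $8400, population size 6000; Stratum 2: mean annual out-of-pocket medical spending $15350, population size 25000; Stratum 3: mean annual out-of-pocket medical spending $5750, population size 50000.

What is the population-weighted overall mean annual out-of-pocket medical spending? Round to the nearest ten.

8910

Σ Nₕ·x̄ₕ = 8400×6000 + 15350×25000 + 5750×50000
  = 50400000 + 383750000 + 287500000 = 721650000
Σ Nₕ = 81000
Overall mean = 721650000 / 81000 = 8909.2593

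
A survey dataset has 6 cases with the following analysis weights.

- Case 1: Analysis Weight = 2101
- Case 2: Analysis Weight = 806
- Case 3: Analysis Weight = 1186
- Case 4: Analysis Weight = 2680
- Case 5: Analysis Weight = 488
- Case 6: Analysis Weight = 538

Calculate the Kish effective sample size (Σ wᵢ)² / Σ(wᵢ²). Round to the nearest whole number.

Σ wᵢ = 2101 + 806 + 1186 + 2680 + 488 + 538 = 7799
Σ wᵢ² = 4414201 + 649636 + 1406596 + 7182400 + 238144 + 289444 = 14180421
n_eff = 7799² / 14180421 = 60824401 / 14180421 = 4.2893227

4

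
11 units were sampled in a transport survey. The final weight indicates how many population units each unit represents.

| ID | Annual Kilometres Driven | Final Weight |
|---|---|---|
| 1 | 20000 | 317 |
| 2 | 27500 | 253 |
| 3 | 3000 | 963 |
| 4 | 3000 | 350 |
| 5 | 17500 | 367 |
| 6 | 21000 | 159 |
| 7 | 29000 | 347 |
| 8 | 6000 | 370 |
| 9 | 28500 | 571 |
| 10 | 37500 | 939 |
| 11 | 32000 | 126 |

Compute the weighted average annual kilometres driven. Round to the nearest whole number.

19907

Weighted sum = 20000×317 + 27500×253 + 3000×963 + 3000×350 + 17500×367 + 21000×159 + 29000×347 + 6000×370 + 28500×571 + 37500×939 + 32000×126
  = 6340000 + 6957500 + 2889000 + 1050000 + 6422500 + 3339000 + 10063000 + 2220000 + 16273500 + 35212500 + 4032000 = 94799000
Sum of weights = 317 + 253 + 963 + 350 + 367 + 159 + 347 + 370 + 571 + 939 + 126 = 4762
Weighted mean = 94799000 / 4762 = 19907.392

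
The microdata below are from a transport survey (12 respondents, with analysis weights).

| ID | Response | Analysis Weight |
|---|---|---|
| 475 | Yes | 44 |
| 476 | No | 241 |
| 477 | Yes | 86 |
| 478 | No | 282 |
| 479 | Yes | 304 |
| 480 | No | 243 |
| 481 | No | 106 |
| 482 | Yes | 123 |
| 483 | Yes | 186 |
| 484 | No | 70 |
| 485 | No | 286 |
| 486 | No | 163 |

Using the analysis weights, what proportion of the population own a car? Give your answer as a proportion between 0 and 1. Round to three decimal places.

Sum of weights for 'Yes' = 44 + 86 + 304 + 123 + 186 = 743
Total weight = 44 + 241 + 86 + 282 + 304 + 243 + 106 + 123 + 186 + 70 + 286 + 163 = 2134
Weighted proportion = 743 / 2134 = 0.34817245

0.348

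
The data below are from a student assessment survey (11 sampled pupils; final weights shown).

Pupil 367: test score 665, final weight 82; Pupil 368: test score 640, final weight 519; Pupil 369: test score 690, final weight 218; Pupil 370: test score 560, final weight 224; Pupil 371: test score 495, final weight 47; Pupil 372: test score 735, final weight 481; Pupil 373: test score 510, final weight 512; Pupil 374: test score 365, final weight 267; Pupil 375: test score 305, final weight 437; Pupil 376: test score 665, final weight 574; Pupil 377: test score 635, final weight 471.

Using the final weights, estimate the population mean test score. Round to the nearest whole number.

Weighted sum = 665×82 + 640×519 + 690×218 + 560×224 + 495×47 + 735×481 + 510×512 + 365×267 + 305×437 + 665×574 + 635×471
  = 54530 + 332160 + 150420 + 125440 + 23265 + 353535 + 261120 + 97455 + 133285 + 381710 + 299085 = 2212005
Sum of weights = 3832
Weighted mean = 2212005 / 3832 = 577.24556

577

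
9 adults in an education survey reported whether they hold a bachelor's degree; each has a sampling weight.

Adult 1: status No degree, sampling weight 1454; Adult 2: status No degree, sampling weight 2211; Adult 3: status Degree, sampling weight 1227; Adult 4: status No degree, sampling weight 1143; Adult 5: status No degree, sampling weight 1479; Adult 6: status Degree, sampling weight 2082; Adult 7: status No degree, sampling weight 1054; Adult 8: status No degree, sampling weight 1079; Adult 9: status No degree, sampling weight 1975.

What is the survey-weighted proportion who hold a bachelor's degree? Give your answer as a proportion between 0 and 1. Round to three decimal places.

0.241

Sum of weights for 'Degree' = 1227 + 2082 = 3309
Total weight = 13704
Weighted proportion = 3309 / 13704 = 0.24146235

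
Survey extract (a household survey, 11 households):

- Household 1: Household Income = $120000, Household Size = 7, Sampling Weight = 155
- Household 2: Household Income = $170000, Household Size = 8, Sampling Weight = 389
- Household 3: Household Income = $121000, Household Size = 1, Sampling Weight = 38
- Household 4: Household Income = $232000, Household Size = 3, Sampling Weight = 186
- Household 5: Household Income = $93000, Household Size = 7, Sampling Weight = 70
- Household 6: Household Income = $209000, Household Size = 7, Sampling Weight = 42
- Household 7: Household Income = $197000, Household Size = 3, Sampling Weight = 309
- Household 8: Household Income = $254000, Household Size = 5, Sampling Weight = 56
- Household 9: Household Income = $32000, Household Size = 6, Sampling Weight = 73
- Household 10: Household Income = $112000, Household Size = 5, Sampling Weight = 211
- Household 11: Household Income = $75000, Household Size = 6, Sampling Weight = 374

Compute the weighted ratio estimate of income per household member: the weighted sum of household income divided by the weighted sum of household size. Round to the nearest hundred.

26300

Σ wᵢ·y = 120000×155 + 170000×389 + 121000×38 + 232000×186 + 93000×70 + 209000×42 + 197000×309 + 254000×56 + 32000×73 + 112000×211 + 75000×374
  = 18600000 + 66130000 + 4598000 + 43152000 + 6510000 + 8778000 + 60873000 + 14224000 + 2336000 + 23632000 + 28050000 = 276883000
Σ wᵢ·x = 7×155 + 8×389 + 1×38 + 3×186 + 7×70 + 7×42 + 3×309 + 5×56 + 6×73 + 5×211 + 6×374
  = 1085 + 3112 + 38 + 558 + 490 + 294 + 927 + 280 + 438 + 1055 + 2244 = 10521
Ratio = 276883000 / 10521 = 26317.175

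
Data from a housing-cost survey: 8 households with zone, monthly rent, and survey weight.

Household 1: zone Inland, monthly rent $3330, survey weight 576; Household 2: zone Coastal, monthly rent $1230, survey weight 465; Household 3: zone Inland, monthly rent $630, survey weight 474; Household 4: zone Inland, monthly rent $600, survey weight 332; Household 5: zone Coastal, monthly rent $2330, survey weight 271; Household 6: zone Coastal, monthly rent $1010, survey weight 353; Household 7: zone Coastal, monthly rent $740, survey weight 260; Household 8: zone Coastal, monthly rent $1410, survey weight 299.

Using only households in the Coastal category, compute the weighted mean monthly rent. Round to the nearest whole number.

1319

Coastal rows: 2, 5, 6, 7, 8
Weighted sum = 2173900
Sum of weights = 465 + 271 + 353 + 260 + 299 = 1648
Weighted mean = 2173900 / 1648 = 1319.1141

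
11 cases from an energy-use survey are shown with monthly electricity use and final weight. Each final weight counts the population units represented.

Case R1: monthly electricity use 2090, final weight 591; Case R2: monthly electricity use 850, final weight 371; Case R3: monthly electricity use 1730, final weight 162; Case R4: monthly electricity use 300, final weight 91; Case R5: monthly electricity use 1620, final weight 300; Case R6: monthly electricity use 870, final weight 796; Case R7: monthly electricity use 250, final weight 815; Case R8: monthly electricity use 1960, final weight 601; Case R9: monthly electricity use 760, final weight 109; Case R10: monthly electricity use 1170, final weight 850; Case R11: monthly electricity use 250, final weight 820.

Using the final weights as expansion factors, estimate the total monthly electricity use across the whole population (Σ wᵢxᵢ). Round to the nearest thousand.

5701000

Weighted total = 2090×591 + 850×371 + 1730×162 + 300×91 + 1620×300 + 870×796 + 250×815 + 1960×601 + 760×109 + 1170×850 + 250×820
  = 1235190 + 315350 + 280260 + 27300 + 486000 + 692520 + 203750 + 1177960 + 82840 + 994500 + 205000 = 5700670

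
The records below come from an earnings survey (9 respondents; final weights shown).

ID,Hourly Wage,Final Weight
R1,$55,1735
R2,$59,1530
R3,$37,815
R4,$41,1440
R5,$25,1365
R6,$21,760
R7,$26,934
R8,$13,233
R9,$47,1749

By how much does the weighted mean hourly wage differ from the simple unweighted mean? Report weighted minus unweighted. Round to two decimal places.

5.14

Unweighted sum = 55 + 59 + 37 + 41 + 25 + 21 + 26 + 13 + 47 = 324
Unweighted mean = 324 / 9 = 36
Weighted sum = 55×1735 + 59×1530 + 37×815 + 41×1440 + 25×1365 + 21×760 + 26×934 + 13×233 + 47×1749
  = 95425 + 90270 + 30155 + 59040 + 34125 + 15960 + 24284 + 3029 + 82203 = 434491
Sum of weights = 1735 + 1530 + 815 + 1440 + 1365 + 760 + 934 + 233 + 1749 = 10561
Weighted mean = 434491 / 10561 = 41.141085
Difference (weighted minus unweighted) = 5.1410851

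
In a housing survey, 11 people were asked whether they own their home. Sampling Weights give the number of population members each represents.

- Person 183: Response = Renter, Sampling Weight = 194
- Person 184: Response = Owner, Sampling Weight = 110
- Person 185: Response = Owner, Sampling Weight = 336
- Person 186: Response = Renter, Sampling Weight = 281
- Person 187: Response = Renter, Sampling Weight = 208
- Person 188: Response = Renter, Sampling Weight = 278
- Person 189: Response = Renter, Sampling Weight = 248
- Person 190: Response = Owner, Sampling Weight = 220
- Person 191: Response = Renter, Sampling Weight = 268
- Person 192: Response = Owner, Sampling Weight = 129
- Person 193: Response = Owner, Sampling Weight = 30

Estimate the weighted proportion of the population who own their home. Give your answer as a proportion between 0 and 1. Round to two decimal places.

0.36

Sum of weights for 'Owner' = 110 + 336 + 220 + 129 + 30 = 825
Total weight = 2302
Weighted proportion = 825 / 2302 = 0.35838401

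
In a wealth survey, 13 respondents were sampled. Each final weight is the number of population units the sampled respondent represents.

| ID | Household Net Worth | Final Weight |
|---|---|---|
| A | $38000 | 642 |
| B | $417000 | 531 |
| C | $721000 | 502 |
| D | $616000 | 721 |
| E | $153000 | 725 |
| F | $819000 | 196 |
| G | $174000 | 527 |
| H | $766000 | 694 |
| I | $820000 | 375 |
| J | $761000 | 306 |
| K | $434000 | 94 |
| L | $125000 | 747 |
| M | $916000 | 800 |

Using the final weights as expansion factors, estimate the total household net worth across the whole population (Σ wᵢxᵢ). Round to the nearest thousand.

3353989000

Weighted total = 3353989000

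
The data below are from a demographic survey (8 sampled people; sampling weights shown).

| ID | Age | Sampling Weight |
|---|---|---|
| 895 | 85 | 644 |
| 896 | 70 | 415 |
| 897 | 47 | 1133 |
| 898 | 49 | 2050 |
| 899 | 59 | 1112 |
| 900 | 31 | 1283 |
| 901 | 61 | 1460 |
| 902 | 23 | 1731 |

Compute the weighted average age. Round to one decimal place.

Weighted sum = 85×644 + 70×415 + 47×1133 + 49×2050 + 59×1112 + 31×1283 + 61×1460 + 23×1731
  = 54740 + 29050 + 53251 + 100450 + 65608 + 39773 + 89060 + 39813 = 471745
Sum of weights = 644 + 415 + 1133 + 2050 + 1112 + 1283 + 1460 + 1731 = 9828
Weighted mean = 471745 / 9828 = 48.000102

48.0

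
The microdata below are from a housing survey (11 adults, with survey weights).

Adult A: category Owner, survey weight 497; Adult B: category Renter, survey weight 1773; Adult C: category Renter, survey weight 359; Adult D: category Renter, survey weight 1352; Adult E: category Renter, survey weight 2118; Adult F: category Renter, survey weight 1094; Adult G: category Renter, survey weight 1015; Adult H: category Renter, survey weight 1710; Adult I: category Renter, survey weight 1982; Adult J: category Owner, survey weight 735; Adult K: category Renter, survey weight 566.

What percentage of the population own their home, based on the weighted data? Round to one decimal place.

9.3

Sum of weights for 'Owner' = 497 + 735 = 1232
Total weight = 13201
Weighted proportion = 1232 / 13201 = 0.093326263 → 9.3326263%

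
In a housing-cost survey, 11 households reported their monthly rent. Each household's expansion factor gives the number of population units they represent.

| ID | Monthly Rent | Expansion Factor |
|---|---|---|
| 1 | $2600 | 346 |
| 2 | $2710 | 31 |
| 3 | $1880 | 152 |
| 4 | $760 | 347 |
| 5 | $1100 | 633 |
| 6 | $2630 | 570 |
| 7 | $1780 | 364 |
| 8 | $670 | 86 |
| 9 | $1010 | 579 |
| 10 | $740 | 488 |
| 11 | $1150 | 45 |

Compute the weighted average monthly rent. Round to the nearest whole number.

Weighted sum = 2600×346 + 2710×31 + 1880×152 + 760×347 + 1100×633 + 2630×570 + 1780×364 + 670×86 + 1010×579 + 740×488 + 1150×45
  = 899600 + 84010 + 285760 + 263720 + 696300 + 1499100 + 647920 + 57620 + 584790 + 361120 + 51750 = 5431690
Sum of weights = 346 + 31 + 152 + 347 + 633 + 570 + 364 + 86 + 579 + 488 + 45 = 3641
Weighted mean = 5431690 / 3641 = 1491.8127

1492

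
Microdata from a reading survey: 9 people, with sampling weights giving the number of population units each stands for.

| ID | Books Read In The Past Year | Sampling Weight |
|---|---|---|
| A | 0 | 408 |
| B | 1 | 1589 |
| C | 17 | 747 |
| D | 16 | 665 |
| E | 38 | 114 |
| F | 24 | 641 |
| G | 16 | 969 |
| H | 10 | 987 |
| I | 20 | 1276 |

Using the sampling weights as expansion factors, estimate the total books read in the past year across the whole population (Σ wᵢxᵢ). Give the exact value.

Weighted total = 0×408 + 1×1589 + 17×747 + 16×665 + 38×114 + 24×641 + 16×969 + 10×987 + 20×1276
  = 0 + 1589 + 12699 + 10640 + 4332 + 15384 + 15504 + 9870 + 25520 = 95538

95538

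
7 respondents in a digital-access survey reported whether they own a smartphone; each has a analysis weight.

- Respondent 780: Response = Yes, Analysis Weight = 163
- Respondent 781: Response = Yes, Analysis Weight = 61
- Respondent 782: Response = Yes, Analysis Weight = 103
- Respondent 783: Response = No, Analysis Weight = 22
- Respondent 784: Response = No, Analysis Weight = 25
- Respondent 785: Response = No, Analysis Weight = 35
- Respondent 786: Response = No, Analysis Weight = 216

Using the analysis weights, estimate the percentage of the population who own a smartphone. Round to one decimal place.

Sum of weights for 'Yes' = 163 + 61 + 103 = 327
Total weight = 625
Weighted proportion = 327 / 625 = 0.5232 → 52.32%

52.3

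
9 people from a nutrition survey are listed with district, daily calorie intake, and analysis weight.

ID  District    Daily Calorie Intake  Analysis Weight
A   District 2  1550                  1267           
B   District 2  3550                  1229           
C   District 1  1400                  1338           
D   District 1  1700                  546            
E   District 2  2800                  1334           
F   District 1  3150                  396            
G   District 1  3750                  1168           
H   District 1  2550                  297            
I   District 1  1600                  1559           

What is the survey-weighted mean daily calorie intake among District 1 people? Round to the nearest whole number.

District 1 rows: C, D, F, G, H, I
Weighted sum = 1400×1338 + 1700×546 + 3150×396 + 3750×1168 + 2550×297 + 1600×1559
  = 1873200 + 928200 + 1247400 + 4380000 + 757350 + 2494400 = 11680550
Sum of weights = 1338 + 546 + 396 + 1168 + 297 + 1559 = 5304
Weighted mean = 11680550 / 5304 = 2202.2153

2202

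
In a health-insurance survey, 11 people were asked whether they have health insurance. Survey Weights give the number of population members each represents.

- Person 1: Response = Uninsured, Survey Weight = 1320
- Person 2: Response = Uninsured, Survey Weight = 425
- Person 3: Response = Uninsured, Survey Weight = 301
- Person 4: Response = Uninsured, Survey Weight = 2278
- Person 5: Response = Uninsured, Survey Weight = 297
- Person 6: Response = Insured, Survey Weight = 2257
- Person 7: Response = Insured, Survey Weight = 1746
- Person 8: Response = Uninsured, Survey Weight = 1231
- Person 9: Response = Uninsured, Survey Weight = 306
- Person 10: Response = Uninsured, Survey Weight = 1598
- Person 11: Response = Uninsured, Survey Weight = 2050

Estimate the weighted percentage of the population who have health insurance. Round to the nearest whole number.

Sum of weights for 'Insured' = 2257 + 1746 = 4003
Total weight = 1320 + 425 + 301 + 2278 + 297 + 2257 + 1746 + 1231 + 306 + 1598 + 2050 = 13809
Weighted proportion = 4003 / 13809 = 0.28988341 → 28.988341%

29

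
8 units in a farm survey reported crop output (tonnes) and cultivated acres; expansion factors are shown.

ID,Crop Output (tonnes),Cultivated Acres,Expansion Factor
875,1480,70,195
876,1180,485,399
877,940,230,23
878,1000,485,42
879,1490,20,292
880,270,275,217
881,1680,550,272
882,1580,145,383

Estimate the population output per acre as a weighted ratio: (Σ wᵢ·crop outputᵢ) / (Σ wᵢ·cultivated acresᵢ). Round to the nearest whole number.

5

Σ wᵢ·y = 1480×195 + 1180×399 + 940×23 + 1000×42 + 1490×292 + 270×217 + 1680×272 + 1580×383
  = 288600 + 470820 + 21620 + 42000 + 435080 + 58590 + 456960 + 605140 = 2378810
Σ wᵢ·x = 70×195 + 485×399 + 230×23 + 485×42 + 20×292 + 275×217 + 550×272 + 145×383
  = 13650 + 193515 + 5290 + 20370 + 5840 + 59675 + 149600 + 55535 = 503475
Ratio = 2378810 / 503475 = 4.7247828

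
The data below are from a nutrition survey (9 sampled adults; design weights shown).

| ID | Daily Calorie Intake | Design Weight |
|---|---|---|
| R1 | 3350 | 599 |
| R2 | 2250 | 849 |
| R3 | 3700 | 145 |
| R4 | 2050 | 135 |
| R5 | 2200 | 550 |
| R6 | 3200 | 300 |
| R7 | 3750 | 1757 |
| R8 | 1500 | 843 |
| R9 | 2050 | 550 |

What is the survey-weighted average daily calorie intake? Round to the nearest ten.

Weighted sum = 3350×599 + 2250×849 + 3700×145 + 2050×135 + 2200×550 + 3200×300 + 3750×1757 + 1500×843 + 2050×550
  = 15880900
Sum of weights = 599 + 849 + 145 + 135 + 550 + 300 + 1757 + 843 + 550 = 5728
Weighted mean = 15880900 / 5728 = 2772.5035

2770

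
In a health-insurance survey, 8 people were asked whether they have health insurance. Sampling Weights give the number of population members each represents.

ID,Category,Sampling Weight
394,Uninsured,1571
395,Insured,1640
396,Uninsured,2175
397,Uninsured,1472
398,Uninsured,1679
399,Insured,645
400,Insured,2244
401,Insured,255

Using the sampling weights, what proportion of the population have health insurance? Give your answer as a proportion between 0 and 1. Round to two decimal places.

0.41

Sum of weights for 'Insured' = 1640 + 645 + 2244 + 255 = 4784
Total weight = 11681
Weighted proportion = 4784 / 11681 = 0.40955398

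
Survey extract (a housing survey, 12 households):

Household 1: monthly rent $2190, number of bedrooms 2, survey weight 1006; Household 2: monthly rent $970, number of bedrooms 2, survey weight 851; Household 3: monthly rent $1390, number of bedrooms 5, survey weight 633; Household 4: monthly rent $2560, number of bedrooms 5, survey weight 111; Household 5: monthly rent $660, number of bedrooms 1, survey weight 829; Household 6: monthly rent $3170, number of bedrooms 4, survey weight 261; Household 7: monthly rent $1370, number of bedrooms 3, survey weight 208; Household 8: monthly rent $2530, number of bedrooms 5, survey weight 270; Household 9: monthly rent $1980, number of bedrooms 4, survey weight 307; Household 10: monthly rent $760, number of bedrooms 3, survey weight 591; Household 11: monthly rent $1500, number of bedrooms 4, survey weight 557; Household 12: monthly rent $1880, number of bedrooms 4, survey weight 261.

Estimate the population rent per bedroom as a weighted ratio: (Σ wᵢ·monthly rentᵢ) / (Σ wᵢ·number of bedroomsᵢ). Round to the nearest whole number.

508

Σ wᵢ·y = 2190×1006 + 970×851 + 1390×633 + 2560×111 + 660×829 + 3170×261 + 1370×208 + 2530×270 + 1980×307 + 760×591 + 1500×557 + 1880×261
  = 2203140 + 825470 + 879870 + 284160 + 547140 + 827370 + 284960 + 683100 + 607860 + 449160 + 835500 + 490680 = 8918410
Σ wᵢ·x = 2×1006 + 2×851 + 5×633 + 5×111 + 1×829 + 4×261 + 3×208 + 5×270 + 4×307 + 3×591 + 4×557 + 4×261
  = 2012 + 1702 + 3165 + 555 + 829 + 1044 + 624 + 1350 + 1228 + 1773 + 2228 + 1044 = 17554
Ratio = 8918410 / 17554 = 508.05571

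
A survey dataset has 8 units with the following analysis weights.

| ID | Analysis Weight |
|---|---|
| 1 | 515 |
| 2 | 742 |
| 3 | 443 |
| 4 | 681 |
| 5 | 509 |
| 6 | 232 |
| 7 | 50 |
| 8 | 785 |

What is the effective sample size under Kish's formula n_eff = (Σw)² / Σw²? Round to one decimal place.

Σ wᵢ = 515 + 742 + 443 + 681 + 509 + 232 + 50 + 785 = 3957
Σ wᵢ² = 265225 + 550564 + 196249 + 463761 + 259081 + 53824 + 2500 + 616225 = 2407429
n_eff = 3957² / 2407429 = 15657849 / 2407429 = 6.5039712

6.5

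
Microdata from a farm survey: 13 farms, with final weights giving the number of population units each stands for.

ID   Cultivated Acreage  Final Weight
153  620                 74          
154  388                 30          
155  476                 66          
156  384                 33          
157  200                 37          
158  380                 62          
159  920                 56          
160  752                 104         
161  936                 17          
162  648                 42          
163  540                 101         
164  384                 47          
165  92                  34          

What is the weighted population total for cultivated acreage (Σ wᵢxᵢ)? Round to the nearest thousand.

Weighted total = 381140

381000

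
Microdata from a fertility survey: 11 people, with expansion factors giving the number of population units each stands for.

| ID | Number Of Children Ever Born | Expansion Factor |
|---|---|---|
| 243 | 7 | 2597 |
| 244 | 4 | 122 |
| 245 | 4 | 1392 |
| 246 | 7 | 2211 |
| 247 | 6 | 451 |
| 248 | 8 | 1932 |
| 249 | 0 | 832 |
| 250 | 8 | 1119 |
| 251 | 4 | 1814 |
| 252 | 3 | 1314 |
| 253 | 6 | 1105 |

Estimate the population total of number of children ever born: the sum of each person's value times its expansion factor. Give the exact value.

84654

Weighted total = 7×2597 + 4×122 + 4×1392 + 7×2211 + 6×451 + 8×1932 + 0×832 + 8×1119 + 4×1814 + 3×1314 + 6×1105
  = 18179 + 488 + 5568 + 15477 + 2706 + 15456 + 0 + 8952 + 7256 + 3942 + 6630 = 84654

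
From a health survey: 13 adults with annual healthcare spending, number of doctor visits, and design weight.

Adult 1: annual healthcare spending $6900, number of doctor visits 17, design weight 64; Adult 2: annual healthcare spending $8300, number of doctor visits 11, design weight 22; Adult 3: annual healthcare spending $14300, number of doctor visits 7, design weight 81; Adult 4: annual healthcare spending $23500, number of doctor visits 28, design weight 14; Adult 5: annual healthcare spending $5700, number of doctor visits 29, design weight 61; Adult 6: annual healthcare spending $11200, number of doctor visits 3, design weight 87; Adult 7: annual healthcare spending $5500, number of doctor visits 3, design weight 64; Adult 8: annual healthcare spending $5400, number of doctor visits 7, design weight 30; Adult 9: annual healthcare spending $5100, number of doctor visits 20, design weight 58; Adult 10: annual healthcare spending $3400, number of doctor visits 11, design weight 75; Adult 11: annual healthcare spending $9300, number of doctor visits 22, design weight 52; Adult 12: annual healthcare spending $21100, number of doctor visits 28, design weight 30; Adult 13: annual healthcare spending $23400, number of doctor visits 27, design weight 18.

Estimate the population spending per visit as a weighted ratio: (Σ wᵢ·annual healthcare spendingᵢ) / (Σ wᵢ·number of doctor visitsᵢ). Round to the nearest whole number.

658

Σ wᵢ·y = 6036200
Σ wᵢ·x = 9176
Ratio = 6036200 / 9176 = 657.82476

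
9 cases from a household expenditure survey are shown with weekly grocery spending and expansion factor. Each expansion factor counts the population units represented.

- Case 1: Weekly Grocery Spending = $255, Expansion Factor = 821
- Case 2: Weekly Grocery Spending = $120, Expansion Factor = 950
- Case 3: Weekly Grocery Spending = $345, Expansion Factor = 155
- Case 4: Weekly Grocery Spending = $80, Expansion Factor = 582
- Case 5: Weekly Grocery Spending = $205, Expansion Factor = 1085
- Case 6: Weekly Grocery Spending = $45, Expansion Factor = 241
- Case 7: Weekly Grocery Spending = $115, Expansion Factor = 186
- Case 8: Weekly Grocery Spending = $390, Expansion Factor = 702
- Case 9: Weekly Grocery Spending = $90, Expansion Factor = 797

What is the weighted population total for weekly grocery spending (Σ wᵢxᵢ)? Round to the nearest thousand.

Weighted total = 255×821 + 120×950 + 345×155 + 80×582 + 205×1085 + 45×241 + 115×186 + 390×702 + 90×797
  = 209355 + 114000 + 53475 + 46560 + 222425 + 10845 + 21390 + 273780 + 71730 = 1023560

1024000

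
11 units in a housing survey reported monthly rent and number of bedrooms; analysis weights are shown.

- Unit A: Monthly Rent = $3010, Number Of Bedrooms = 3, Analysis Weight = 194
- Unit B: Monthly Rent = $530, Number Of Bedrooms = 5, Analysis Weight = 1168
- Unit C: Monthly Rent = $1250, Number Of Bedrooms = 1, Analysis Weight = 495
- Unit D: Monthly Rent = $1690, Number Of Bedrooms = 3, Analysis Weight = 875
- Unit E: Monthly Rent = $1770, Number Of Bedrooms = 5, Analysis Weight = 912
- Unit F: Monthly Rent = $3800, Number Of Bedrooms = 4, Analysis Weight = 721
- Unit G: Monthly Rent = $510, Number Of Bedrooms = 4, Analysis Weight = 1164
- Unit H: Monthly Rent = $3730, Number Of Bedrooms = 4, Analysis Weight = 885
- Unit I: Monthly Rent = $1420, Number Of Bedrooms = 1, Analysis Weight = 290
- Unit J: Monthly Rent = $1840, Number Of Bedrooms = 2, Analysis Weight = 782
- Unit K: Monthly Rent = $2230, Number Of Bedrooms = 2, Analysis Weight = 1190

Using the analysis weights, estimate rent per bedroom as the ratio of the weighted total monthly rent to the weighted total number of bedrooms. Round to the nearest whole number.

Σ wᵢ·y = 3010×194 + 530×1168 + 1250×495 + 1690×875 + 1770×912 + 3800×721 + 510×1164 + 3730×885 + 1420×290 + 1840×782 + 2230×1190
  = 583940 + 619040 + 618750 + 1478750 + 1614240 + 2739800 + 593640 + 3301050 + 411800 + 1438880 + 2653700 = 16053590
Σ wᵢ·x = 29416
Ratio = 16053590 / 29416 = 545.74347

546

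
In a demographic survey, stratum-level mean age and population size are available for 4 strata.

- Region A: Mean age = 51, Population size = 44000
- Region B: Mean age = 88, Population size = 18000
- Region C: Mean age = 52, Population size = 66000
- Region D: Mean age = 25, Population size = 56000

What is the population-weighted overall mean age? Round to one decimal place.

Σ Nₕ·x̄ₕ = 51×44000 + 88×18000 + 52×66000 + 25×56000
  = 2244000 + 1584000 + 3432000 + 1400000 = 8660000
Σ Nₕ = 184000
Overall mean = 8660000 / 184000 = 47.065217

47.1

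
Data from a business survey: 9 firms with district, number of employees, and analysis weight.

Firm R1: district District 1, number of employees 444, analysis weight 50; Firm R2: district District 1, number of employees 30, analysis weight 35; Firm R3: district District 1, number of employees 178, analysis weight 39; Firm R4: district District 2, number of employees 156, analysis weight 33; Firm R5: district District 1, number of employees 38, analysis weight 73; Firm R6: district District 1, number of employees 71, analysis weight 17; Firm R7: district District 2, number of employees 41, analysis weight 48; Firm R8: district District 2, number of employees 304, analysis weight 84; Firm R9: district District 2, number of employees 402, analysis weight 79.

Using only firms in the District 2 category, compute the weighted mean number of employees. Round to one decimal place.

264.0

District 2 rows: R4, R7, R8, R9
Weighted sum = 156×33 + 41×48 + 304×84 + 402×79
  = 5148 + 1968 + 25536 + 31758 = 64410
Sum of weights = 33 + 48 + 84 + 79 = 244
Weighted mean = 64410 / 244 = 263.97541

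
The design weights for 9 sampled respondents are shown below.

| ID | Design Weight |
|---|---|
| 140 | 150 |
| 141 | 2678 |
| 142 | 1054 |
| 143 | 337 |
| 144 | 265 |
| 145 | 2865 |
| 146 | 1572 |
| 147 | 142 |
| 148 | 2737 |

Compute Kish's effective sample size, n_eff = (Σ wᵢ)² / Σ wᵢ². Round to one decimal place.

Σ wᵢ = 11800
Σ wᵢ² = 22500 + 7171684 + 1110916 + 113569 + 70225 + 8208225 + 2471184 + 20164 + 7491169 = 26679636
n_eff = 11800² / 26679636 = 139240000 / 26679636 = 5.2189618

5.2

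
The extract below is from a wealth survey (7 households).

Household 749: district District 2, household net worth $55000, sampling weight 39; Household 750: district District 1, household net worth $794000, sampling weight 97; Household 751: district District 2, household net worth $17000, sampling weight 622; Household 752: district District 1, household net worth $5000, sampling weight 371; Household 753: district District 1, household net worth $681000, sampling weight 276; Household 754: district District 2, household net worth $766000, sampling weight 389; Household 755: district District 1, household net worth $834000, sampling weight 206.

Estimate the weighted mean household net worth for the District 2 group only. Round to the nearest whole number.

295898

District 2 rows: 749, 751, 754
Weighted sum = 55000×39 + 17000×622 + 766000×389
  = 2145000 + 10574000 + 297974000 = 310693000
Sum of weights = 39 + 622 + 389 = 1050
Weighted mean = 310693000 / 1050 = 295898.1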